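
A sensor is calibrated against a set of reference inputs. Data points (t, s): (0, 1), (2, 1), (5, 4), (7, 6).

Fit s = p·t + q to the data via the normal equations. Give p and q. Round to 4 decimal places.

The normal system XᵀX·[p, q]ᵀ = Xᵀs is [[78, 14]; [14, 4]]·[p, q]ᵀ = [64, 12]ᵀ.
det = 78·4 − 14² = 116.
p = (64·4 − 14·12)/116 = 22/29; q = (78·12 − 14·64)/116 = 10/29.

p = 0.7586, q = 0.3448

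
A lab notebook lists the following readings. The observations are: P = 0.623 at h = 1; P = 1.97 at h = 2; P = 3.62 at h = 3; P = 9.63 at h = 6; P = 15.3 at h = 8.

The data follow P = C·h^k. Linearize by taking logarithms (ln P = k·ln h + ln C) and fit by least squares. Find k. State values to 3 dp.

k = 1.521

With ln Pᵢ as the transformed response and ln hᵢ as the regressor:
Sums: Σln h = 5.6630, Σ(ln h)² = 9.2219, Σln P = 6.4840, Σln h·ln P = 11.6138.
Normal system: [[9.2219, 5.6630]; [5.6630, 5]]·[k, ln C]ᵀ = [11.6138, 6.4840]ᵀ.
Slope k = (n·Σln h·ln P − Σln h·Σln P)/(n·Σ(ln h)² − (Σln h)²) = (5·11.6138 − 5.6630·6.4840)/14.0403 = 1.52065; ln C = (Σln P − k·Σln h)/n = -0.42547.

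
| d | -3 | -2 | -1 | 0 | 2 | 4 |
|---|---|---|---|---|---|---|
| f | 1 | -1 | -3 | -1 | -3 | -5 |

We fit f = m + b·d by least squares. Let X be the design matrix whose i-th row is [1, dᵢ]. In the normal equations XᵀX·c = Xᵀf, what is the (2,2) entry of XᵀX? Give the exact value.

34

Row 2 ↔ basis d, column 2 ↔ basis d, so (XᵀX)_{2,2} = Σᵢ (d)·(d) = (-3)·(-3) + (-2)·(-2) + (-1)·(-1) + (0)·(0) + (2)·(2) + (4)·(4) = 34.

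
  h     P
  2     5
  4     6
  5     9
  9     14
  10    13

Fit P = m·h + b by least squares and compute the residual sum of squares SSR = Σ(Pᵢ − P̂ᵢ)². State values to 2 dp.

AᵀA·[m, b]ᵀ = AᵀP reads: 226·m + 30·b = 335;  30·m + 5·b = 47.
Δ = 226·5 − 30² = 230.
m = (335·5 − 30·47)/230 = 53/46; b = (226·47 − 30·335)/230 = 286/115.
Residuals: 24/115, -126/115, 173/230, 263/230, -116/115; SSR = 951/230.

SSR = 4.13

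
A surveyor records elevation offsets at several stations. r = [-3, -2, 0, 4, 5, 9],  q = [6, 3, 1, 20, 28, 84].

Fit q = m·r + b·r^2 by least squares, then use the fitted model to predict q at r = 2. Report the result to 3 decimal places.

The normal system XᵀX·[m, b]ᵀ = Xᵀq is [[135, 883]; [883, 7539]]·[m, b]ᵀ = [952, 7890]ᵀ.
Determinant 135·7539 − 883² = 238076.
m = (952·7539 − 883·7890)/238076 = 105129/119038; b = (135·7890 − 883·952)/238076 = 112267/119038.
At r = 2: q̂ = (105129/119038)·(2) + (112267/119038)·(4) = 329663/59519.

q̂ = 5.539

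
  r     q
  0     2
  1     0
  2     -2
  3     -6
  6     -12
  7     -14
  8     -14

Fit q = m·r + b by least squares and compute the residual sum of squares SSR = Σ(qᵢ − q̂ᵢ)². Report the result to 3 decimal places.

Setting ∂/∂m … = 0 gives: 163·m + 27·b = -304;  27·m + 7·b = -46.
(Σr·r = 163, Σr = 27, Σ1 = 7, Σr·q = -304, Σq = -46.)
Eliminating b: 7·(row 1) − 27·(row 2) gives 412·m = 7·(-304) − 27·(-46) = -886, so m = -443/206.
Then b = ((-46) − 27·(-443/206))/7 = 355/206.
Residuals: 57/206, 44/103, 119/206, -131/103, -169/206, -69/103, 305/206; SSR = 569/103.

SSR = 5.524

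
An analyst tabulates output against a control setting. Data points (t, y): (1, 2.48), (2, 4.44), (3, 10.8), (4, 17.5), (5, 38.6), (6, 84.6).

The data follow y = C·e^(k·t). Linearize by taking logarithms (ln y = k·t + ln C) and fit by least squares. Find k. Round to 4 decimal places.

k = 0.7034

Linearized form: ln y = k·t + ln C. From the 6 transformed points,
Sums: Σt = 21.0000, Σ(t)² = 91.0000, Σln y = 15.7318, Σt·ln y = 67.3709.
Normal system: [[91.0000, 21.0000]; [21.0000, 6]]·[k, ln C]ᵀ = [67.3709, 15.7318]ᵀ.
Δ = 91.0000·6 − (21.0000)² = 105.0000; k = (67.3709·6 − 21.0000·15.7318)/105.0000 = 0.70340, ln C = (91.0000·15.7318 − 21.0000·67.3709)/105.0000 = 0.16009.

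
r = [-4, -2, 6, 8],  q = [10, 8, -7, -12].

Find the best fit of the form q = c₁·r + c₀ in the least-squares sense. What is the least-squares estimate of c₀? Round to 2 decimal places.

c₀ = 3.44

AᵀA·[c₁, c₀]ᵀ = Aᵀq reads: 120·c₁ + 8·c₀ = -194;  8·c₁ + 4·c₀ = -1.
(Σr·r = 120, Σr = 8, Σ1 = 4, Σr·q = -194, Σq = -1.)
det = 120·4 − 8² = 416.
c₁ = ((-194)·4 − 8·(-1))/416 = -24/13; c₀ = (120·(-1) − 8·(-194))/416 = 179/52.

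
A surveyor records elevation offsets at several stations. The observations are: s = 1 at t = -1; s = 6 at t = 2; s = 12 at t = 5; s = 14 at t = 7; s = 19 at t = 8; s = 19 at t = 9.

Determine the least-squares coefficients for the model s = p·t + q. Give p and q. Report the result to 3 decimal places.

The normal equations are: 224·p + 30·q = 492;  30·p + 6·q = 71.
det = 224·6 − 30² = 444.
p = (492·6 − 30·71)/444 = 137/74; q = (224·71 − 30·492)/444 = 286/111.

p = 1.851, q = 2.577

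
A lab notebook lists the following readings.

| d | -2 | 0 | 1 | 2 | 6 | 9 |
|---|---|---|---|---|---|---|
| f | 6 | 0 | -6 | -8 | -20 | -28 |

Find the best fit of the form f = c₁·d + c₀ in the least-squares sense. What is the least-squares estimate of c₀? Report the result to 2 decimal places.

c₀ = -1.12

Entries of XᵀX: Σd·d = 126, Σd = 16, Σ1 = 6.
Right-hand side: Σd·f = -406, Σf = -56.
Normal equations: [[126, 16]; [16, 6]]·[c₁, c₀]ᵀ = [-406, -56]ᵀ.
Eliminating c₀: 6·(row 1) − 16·(row 2) gives 500·c₁ = 6·(-406) − 16·(-56) = -1540, so c₁ = -77/25.
Then c₀ = ((-56) − 16·(-77/25))/6 = -28/25.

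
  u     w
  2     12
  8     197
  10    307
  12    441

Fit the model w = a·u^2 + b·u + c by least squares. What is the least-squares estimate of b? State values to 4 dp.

Compute the Gram sums: Σu^2·u^2 = 34848, Σu^2·u = 3248, Σu^2 = 312, Σu·u = 312, Σu = 32, Σ1 = 4.
Right-hand side: Σu^2·w = 106860, Σu·w = 9962, Σw = 957.
XᵀX·[a, b, c]ᵀ = Xᵀw becomes [[34848, 3248, 312]; [3248, 312, 32]; [312, 32, 4]]·[a, b, c]ᵀ = [106860, 9962, 957]ᵀ.
Row-reducing yields a = 4367/1448, b = 123/181, c = -258/181.

b = 0.6796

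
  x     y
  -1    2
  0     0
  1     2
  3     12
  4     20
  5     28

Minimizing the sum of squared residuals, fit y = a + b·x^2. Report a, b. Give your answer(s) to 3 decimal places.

a = 0.919, b = 1.125

Forming MᵀM = [[6, 52]; [52, 964]] and Mᵀy = [64, 1132]ᵀ gives MᵀM·[a, b]ᵀ = Mᵀy.
Δ = 6·964 − 52² = 3080.
a = (64·964 − 52·1132)/3080 = 354/385; b = (6·1132 − 52·64)/3080 = 433/385.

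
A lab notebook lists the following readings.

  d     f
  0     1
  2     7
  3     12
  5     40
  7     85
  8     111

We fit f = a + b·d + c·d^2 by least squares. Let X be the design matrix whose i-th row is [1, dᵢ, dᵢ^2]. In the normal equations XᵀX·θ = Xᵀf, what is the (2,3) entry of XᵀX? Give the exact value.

Row 2 ↔ basis d, column 3 ↔ basis d^2, so (XᵀX)_{2,3} = Σᵢ (d)·(d^2) = (0)·(0) + (2)·(4) + (3)·(9) + (5)·(25) + (7)·(49) + (8)·(64) = 1015.

1015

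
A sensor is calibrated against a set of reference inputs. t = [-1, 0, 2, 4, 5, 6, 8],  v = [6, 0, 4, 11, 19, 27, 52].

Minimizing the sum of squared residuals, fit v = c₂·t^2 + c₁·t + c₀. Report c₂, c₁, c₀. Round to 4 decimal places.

c₂ = 0.9845, c₁ = -1.6614, c₀ = 2.1629

With design matrix M, MᵀM = [[6290, 924, 146]; [924, 146, 24]; [146, 24, 7]] and Mᵀv = [4973, 719, 119]ᵀ.
Inverting the 3×3 Gram matrix, [c₂, c₁, c₀]ᵀ = [13513/13726, -22805/13726, 14844/6863]ᵀ.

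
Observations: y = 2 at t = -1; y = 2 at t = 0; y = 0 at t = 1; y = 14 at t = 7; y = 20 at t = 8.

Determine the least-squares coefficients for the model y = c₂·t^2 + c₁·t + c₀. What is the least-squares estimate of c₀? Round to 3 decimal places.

c₀ = 1.023

Setting ∂/∂c₂ … = 0 gives: 6499·c₂ + 855·c₁ + 115·c₀ = 1968;  855·c₂ + 115·c₁ + 15·c₀ = 256;  115·c₂ + 15·c₁ + 5·c₀ = 38.
Row-reducing yields c₂ = 52/121, c₁ = -667/605, c₀ = 619/605.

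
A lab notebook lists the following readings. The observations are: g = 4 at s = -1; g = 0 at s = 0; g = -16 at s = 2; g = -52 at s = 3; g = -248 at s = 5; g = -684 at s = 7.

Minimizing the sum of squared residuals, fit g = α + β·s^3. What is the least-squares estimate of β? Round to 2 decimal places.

From the data, Σ1 = 6, Σs^3 = 502, Σs^3·s^3 = 134068.
And Σg = -996, Σs^3·g = -267148.
So XᵀX·[α, β]ᵀ = Xᵀg: [[6, 502]; [502, 134068]]·[α, β]ᵀ = [-996, -267148]ᵀ.
Δ = 6·134068 − 502² = 552404.
α = ((-996)·134068 − 502·(-267148))/552404 = 144142/138101; β = (6·(-267148) − 502·(-996))/552404 = -275724/138101.

β = -2.00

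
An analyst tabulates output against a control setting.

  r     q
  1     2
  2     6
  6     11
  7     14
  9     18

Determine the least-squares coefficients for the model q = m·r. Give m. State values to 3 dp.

With design matrix X, XᵀX = [[171]] and Xᵀq = [340]ᵀ.
Hence m = 340 / 171 ≈ 1.9883.

m = 1.988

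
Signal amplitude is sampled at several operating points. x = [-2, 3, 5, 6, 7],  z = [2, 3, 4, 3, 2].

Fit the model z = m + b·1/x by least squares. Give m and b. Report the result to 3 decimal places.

Compute the Gram sums: Σ1 = 5, Σ1/x = 12/35, Σ1/x·1/x = 9907/22050.
And Σz = 14, Σ1/x·z = 111/70.
MᵀM·[m, b]ᵀ = Mᵀz becomes [[5, 12/35]; [12/35, 9907/22050]]·[m, b]ᵀ = [14, 111/70]ᵀ.
Eliminating b: (9907/22050)·(row 1) − (12/35)·(row 2) gives (46943/22050)·m = (9907/22050)·14 − (12/35)·(111/70) = 12671/2205, so m = 126710/46943.
Then b = ((111/70) − (12/35)·(126710/46943))/(9907/22050) = 68985/46943.

m = 2.699, b = 1.470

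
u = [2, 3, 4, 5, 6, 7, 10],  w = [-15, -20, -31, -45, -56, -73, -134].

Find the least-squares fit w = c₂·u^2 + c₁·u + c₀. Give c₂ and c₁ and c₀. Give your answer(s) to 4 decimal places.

c₂ = -1.0705, c₁ = -2.1364, c₀ = -5.5857

From the data, Σu^2·u^2 = 14675, Σu^2·u = 1783, Σu^2 = 239, Σu·u = 239, Σu = 37, Σ1 = 7.
Right-hand side: Σu^2·w = -20854, Σu·w = -2626, Σw = -374.
Solving the 3×3 system (Gaussian elimination) gives c₂ = -24032/22449, c₁ = -47960/22449, c₀ = -41798/7483.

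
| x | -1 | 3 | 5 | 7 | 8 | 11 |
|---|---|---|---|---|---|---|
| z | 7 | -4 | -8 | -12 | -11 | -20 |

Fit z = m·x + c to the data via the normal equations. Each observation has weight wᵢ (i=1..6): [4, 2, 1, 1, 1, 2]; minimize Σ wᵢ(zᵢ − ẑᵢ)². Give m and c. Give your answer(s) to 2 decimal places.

m = -2.21, c = 4.21

Sums needed: Σwᵢ·x·x = 402, Σwᵢ·x = 44, Σwᵢ·1 = 11.
For MᵀWz: Σwᵢ·x·z = -704, Σwᵢ·z = -51.
Normal equations: [[402, 44]; [44, 11]]·[m, c]ᵀ = [-704, -51]ᵀ.
Δ = 402·11 − 44² = 2486.
m = ((-704)·11 − 44·(-51))/2486 = -250/113; c = (402·(-51) − 44·(-704))/2486 = 5237/1243.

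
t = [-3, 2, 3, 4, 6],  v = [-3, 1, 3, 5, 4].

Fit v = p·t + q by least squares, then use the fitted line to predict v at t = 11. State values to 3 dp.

XᵀX·[p, q]ᵀ = Xᵀv reads: 74·p + 12·q = 64;  12·p + 5·q = 10.
det = 74·5 − 12² = 226.
p = (64·5 − 12·10)/226 = 100/113; q = (74·10 − 12·64)/226 = -14/113.
At t = 11: v̂ = (100/113)·(11) + (-14/113)·(1) = 1086/113.

v̂ = 9.611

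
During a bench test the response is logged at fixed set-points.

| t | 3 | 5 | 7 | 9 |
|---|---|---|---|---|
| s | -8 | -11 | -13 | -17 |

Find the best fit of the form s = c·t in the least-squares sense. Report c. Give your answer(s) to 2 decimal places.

c = -1.97

From the data, Σt·t = 164.
And Σt·s = -323.
c = (-323)/164 = -1.96951.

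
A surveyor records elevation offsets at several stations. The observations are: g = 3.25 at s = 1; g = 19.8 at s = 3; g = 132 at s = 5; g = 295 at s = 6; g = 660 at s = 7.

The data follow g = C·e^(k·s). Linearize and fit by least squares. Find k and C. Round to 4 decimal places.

With ln gᵢ as the transformed response and sᵢ as the regressor:
AᵀA = [[120.0000, 22.0000]; [22.0000, 5]], rhs = [114.1172, 21.2264]ᵀ  (here Σs = 22.0000, Σ(s)² = 120.0000, Σln g = 21.2264, Σs·ln g = 114.1172).
Δ = 120.0000·5 − (22.0000)² = 116.0000; k = (114.1172·5 − 22.0000·21.2264)/116.0000 = 0.89316, ln C = (120.0000·21.2264 − 22.0000·114.1172)/116.0000 = 0.31537, so C = exp(0.31537) = 1.37077.

k = 0.8932, C = 1.3708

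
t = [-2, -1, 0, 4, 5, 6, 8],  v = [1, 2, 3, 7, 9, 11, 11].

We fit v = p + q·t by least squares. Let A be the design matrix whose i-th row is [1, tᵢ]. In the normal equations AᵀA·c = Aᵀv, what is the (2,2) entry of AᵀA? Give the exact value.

Row 2 ↔ basis t, column 2 ↔ basis t, so (AᵀA)_{2,2} = Σᵢ (t)·(t) = (-2)·(-2) + (-1)·(-1) + (0)·(0) + (4)·(4) + (5)·(5) + (6)·(6) + (8)·(8) = 146.

146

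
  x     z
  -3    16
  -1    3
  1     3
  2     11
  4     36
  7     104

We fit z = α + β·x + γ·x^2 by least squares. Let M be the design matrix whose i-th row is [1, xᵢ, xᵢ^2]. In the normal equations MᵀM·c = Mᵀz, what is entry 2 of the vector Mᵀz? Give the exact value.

846

Entry 2 ↔ basis x, so (Mᵀz)_{2} = Σᵢ (x)·zᵢ = (-3)·(16) + (-1)·(3) + (1)·(3) + (2)·(11) + (4)·(36) + (7)·(104) = 846.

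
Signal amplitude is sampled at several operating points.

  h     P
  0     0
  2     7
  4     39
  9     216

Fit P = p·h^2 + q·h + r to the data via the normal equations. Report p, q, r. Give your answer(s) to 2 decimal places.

Compute the Gram sums: Σh^2·h^2 = 6833, Σh^2·h = 801, Σh^2 = 101, Σh·h = 101, Σh = 15, Σ1 = 4.
For XᵀP: Σh^2·P = 18148, Σh·P = 2114, ΣP = 262.
So XᵀX·[p, q, r]ᵀ = XᵀP: [[6833, 801, 101]; [801, 101, 15]; [101, 15, 4]]·[p, q, r]ᵀ = [18148, 2114, 262]ᵀ.
Inverting the 3×3 Gram matrix, [p, q, r]ᵀ = [76607/26716, -47333/26716, -3465/13358]ᵀ.

p = 2.87, q = -1.77, r = -0.26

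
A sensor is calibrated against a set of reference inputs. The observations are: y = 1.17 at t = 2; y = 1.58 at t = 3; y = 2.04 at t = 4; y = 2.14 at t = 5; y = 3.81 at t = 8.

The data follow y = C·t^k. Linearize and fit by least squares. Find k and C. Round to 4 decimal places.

k = 0.8244, C = 0.6395

With ln yᵢ as the transformed response and ln tᵢ as the regressor:
AᵀA = [[10.5236, 6.8669]; [6.8669, 5]], rhs = [5.6057, 3.4258]ᵀ  (here Σln t = 6.8669, Σ(ln t)² = 10.5236, Σln y = 3.4258, Σln t·ln y = 5.6057).
Slope k = (n·Σln t·ln y − Σln t·Σln y)/(n·Σ(ln t)² − (Σln t)²) = (5·5.6057 − 6.8669·3.4258)/5.4631 = 0.82438; ln C = (Σln y − k·Σln t)/n = -0.44703, so C = exp(-0.44703) = 0.63952.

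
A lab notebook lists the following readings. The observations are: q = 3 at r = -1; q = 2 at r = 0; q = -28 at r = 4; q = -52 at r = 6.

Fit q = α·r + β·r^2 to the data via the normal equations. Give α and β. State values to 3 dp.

The normal system AᵀA·[α, β]ᵀ = Aᵀq is [[53, 279]; [279, 1553]]·[α, β]ᵀ = [-427, -2317]ᵀ.
Determinant 53·1553 − 279² = 4468.
α = ((-427)·1553 − 279·(-2317))/4468 = -4172/1117; β = (53·(-2317) − 279·(-427))/4468 = -917/1117.

α = -3.735, β = -0.821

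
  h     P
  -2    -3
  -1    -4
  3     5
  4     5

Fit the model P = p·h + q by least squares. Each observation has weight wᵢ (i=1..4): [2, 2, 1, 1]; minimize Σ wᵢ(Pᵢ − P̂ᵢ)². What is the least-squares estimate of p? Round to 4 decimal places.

Compute the Gram sums: Σwᵢ·h·h = 35, Σwᵢ·h = 1, Σwᵢ·1 = 6.
Moment sums: Σwᵢ·h·P = 55, Σwᵢ·P = -4.
Normal equations: [[35, 1]; [1, 6]]·[p, q]ᵀ = [55, -4]ᵀ.
Eliminating q: 6·(row 1) − 1·(row 2) gives 209·p = 6·55 − 1·(-4) = 334, so p = 334/209.
Then q = ((-4) − 1·(334/209))/6 = -195/209.

p = 1.5981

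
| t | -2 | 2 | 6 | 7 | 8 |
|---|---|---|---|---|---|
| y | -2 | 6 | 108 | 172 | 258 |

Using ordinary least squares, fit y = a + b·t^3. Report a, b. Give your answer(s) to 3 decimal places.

a = 1.514, b = 0.499

Normal-equation sums: Σ1 = 5, Σt^3 = 1071, Σt^3·t^3 = 426577.
Moment sums: Σy = 542, Σt^3·y = 214484.
So XᵀX·[a, b]ᵀ = Xᵀy: [[5, 1071]; [1071, 426577]]·[a, b]ᵀ = [542, 214484]ᵀ.
Determinant 5·426577 − 1071² = 985844.
a = (542·426577 − 1071·214484)/985844 = 746185/492922; b = (5·214484 − 1071·542)/985844 = 245969/492922.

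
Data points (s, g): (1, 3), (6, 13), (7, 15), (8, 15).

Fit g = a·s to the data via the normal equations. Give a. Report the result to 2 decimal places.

a = 2.04

The normal system XᵀX·[a]ᵀ = Xᵀg is [[150]]·[a]ᵀ = [306]ᵀ.
Hence a = 306 / 150 ≈ 2.04.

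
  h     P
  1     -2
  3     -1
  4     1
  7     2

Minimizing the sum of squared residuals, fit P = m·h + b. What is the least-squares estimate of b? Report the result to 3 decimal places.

b = -2.600

Forming MᵀM = [[75, 15]; [15, 4]] and MᵀP = [13, 0]ᵀ gives MᵀM·[m, b]ᵀ = MᵀP.
Eliminating b: 4·(row 1) − 15·(row 2) gives 75·m = 4·13 − 15·0 = 52, so m = 52/75.
Then b = (0 − 15·(52/75))/4 = -13/5.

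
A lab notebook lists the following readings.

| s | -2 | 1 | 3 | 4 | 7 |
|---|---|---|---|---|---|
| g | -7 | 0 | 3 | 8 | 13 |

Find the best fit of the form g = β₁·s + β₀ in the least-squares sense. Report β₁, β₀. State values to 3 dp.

From the data, Σs·s = 79, Σs = 13, Σ1 = 5.
Moment sums: Σs·g = 146, Σg = 17.
Eliminating β₀: 5·(row 1) − 13·(row 2) gives 226·β₁ = 5·146 − 13·17 = 509, so β₁ = 509/226.
Then β₀ = (17 − 13·(509/226))/5 = -555/226.

β₁ = 2.252, β₀ = -2.456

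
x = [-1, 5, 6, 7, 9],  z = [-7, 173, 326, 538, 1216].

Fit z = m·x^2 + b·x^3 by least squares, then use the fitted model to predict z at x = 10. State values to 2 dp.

ẑ = 1702.07

Compute the Gram sums: Σx^2·x^2 = 10884, Σx^2·x^3 = 86756, Σx^3·x^3 = 711372.
And Σx^2·z = 140912, Σx^3·z = 1163046.
Normal equations: [[10884, 86756]; [86756, 711372]]·[m, b]ᵀ = [140912, 1163046]ᵀ.
Determinant 10884·711372 − 86756² = 215969312.
m = (140912·711372 − 86756·1163046)/215969312 = -82545939/26996164; b = (10884·1163046 − 86756·140912)/215969312 = 54203899/26996164.
At x = 10: ẑ = (-82545939/26996164)·(100) + (54203899/26996164)·(1000) = 11487326275/6749041.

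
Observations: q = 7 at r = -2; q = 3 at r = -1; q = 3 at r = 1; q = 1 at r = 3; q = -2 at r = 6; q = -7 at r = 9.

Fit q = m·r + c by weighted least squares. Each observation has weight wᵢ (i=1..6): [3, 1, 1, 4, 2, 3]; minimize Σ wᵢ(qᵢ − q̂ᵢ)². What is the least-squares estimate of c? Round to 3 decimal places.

The normal equations are: 365·m + 45·c = -243;  45·m + 14·c = 6.
Eliminating c: 14·(row 1) − 45·(row 2) gives 3085·m = 14·(-243) − 45·6 = -3672, so m = -3672/3085.
Then c = (6 − 45·(-3672/3085))/14 = 2625/617.

c = 4.254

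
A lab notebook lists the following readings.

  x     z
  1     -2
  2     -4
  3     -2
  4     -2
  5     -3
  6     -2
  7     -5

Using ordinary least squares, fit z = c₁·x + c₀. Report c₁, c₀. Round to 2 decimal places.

c₁ = -0.21, c₀ = -2.00

AᵀA·[c₁, c₀]ᵀ = Aᵀz reads: 140·c₁ + 28·c₀ = -86;  28·c₁ + 7·c₀ = -20.
Eliminating c₀: 7·(row 1) − 28·(row 2) gives 196·c₁ = 7·(-86) − 28·(-20) = -42, so c₁ = -3/14.
Then c₀ = ((-20) − 28·(-3/14))/7 = -2.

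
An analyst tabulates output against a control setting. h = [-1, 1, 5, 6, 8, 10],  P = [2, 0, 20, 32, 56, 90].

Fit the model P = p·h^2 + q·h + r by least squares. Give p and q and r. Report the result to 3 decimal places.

p = 0.972, q = -0.728, r = 0.084

Setting ∂/∂p … = 0 gives: 16019·p + 1853·q + 227·r = 14238;  1853·p + 227·q + 29·r = 1638;  227·p + 29·q + 6·r = 200.
(Σh^2·h^2 = 16019, Σh^2·h = 1853, Σh^2 = 227, Σh·h = 227, Σh = 29, Σ1 = 6, Σh^2·P = 14238, Σh·P = 1638, ΣP = 200.)
Row-reducing yields p = 35939/36980, q = -5385/7396, r = 778/9245.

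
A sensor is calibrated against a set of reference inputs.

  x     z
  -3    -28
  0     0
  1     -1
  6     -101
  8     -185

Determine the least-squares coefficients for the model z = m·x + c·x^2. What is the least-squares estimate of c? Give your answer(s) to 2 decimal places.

c = -2.96

Entries of MᵀM: Σx·x = 110, Σx·x^2 = 702, Σx^2·x^2 = 5474.
Moment sums: Σx·z = -2003, Σx^2·z = -15729.
MᵀM·[m, c]ᵀ = Mᵀz becomes [[110, 702]; [702, 5474]]·[m, c]ᵀ = [-2003, -15729]ᵀ.
Determinant 110·5474 − 702² = 109336.
m = ((-2003)·5474 − 702·(-15729))/109336 = 9667/13667; c = (110·(-15729) − 702·(-2003))/109336 = -81021/27334.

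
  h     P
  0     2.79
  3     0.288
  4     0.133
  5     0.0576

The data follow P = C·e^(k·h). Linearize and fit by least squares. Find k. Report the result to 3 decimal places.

Let Y = ln P. Fitting Y = k·h + ln C by least squares:
AᵀA = [[50.0000, 12.0000]; [12.0000, 4]], rhs = [-26.0752, -5.0904]ᵀ  (here Σh = 12.0000, Σ(h)² = 50.0000, Σln P = -5.0904, Σh·ln P = -26.0752).
Δ = 50.0000·4 − (12.0000)² = 56.0000; k = (-26.0752·4 − 12.0000·-5.0904)/56.0000 = -0.77171, ln C = (50.0000·-5.0904 − 12.0000·-26.0752)/56.0000 = 1.04254.

k = -0.772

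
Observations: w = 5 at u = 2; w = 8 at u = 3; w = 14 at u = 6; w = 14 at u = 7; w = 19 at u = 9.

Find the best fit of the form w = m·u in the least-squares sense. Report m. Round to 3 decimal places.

Setting ∂/∂m … = 0 gives: 179·m = 387.
Hence m = 387 / 179 ≈ 2.16201.

m = 2.162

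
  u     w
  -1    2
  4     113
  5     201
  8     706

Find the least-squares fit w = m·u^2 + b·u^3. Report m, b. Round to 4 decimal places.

The normal system MᵀM·[m, b]ᵀ = Mᵀw is [[4978, 36916]; [36916, 281866]]·[m, b]ᵀ = [52019, 393827]ᵀ.
Δ = 4978·281866 − 36916² = 40337892.
m = (52019·281866 − 36916·393827)/40337892 = 20644987/6722982; b = (4978·393827 − 36916·52019)/40337892 = 6689567/6722982.

m = 3.0708, b = 0.9950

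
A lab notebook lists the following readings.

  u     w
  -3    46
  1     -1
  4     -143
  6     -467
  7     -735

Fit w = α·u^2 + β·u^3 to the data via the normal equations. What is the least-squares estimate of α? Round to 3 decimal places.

α = -0.893

The normal equations are: 4035·α + 25365·β = -54702;  25365·α + 169131·β = -363372.
(Σu^2·u^2 = 4035, Σu^2·u^3 = 25365, Σu^3·u^3 = 169131, Σu^2·w = -54702, Σu^3·w = -363372.)
Δ = 4035·169131 − 25365² = 39060360.
α = ((-54702)·169131 − 25365·(-363372))/39060360 = -1937399/2170020; β = (4035·(-363372) − 25365·(-54702))/39060360 = -874331/434004.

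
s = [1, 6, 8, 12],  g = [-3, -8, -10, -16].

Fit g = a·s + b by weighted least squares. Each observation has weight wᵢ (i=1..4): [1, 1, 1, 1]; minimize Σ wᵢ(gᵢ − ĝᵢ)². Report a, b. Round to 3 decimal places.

With design matrix A, AᵀWA = [[245, 27]; [27, 4]] and AᵀWg = [-323, -37]ᵀ.
Eliminating b: 4·(row 1) − 27·(row 2) gives 251·a = 4·(-323) − 27·(-37) = -293, so a = -293/251.
Then b = ((-37) − 27·(-293/251))/4 = -344/251.

a = -1.167, b = -1.371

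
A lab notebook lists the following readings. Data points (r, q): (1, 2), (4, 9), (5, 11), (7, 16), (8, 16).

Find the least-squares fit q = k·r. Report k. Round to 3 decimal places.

From the data, Σr·r = 155.
Right-hand side: Σr·q = 333.
So XᵀX·[k]ᵀ = Xᵀq: [[155]]·[k]ᵀ = [333]ᵀ.
k = 333/155 = 2.14839.

k = 2.148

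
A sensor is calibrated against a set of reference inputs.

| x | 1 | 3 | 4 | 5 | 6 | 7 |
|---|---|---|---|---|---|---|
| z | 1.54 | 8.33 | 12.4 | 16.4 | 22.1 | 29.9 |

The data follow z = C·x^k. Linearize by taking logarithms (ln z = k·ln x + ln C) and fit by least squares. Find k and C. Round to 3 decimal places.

k = 1.498, C = 1.549

With ln zᵢ as the transformed response and ln xᵢ as the regressor:
XᵀX = [[12.7160, 7.8320]; [7.8320, 6]], rhs = [22.4797, 14.3601]ᵀ  (here Σln x = 7.8320, Σ(ln x)² = 12.7160, Σln z = 14.3601, Σln x·ln z = 22.4797).
Slope k = (n·Σln x·ln z − Σln x·Σln z)/(n·Σ(ln x)² − (Σln x)²) = (6·22.4797 − 7.8320·14.3601)/14.9557 = 1.49842; ln C = (Σln z − k·Σln x)/n = 0.43740, so C = exp(0.43740) = 1.54867.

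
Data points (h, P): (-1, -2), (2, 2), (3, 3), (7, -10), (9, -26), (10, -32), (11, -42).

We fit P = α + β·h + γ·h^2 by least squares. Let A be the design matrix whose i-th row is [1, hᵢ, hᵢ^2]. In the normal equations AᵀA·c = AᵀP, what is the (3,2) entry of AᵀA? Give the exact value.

Row 3 ↔ basis h^2, column 2 ↔ basis h, so (AᵀA)_{3,2} = Σᵢ (h^2)·(h) = (1)·(-1) + (4)·(2) + (9)·(3) + (49)·(7) + (81)·(9) + (100)·(10) + (121)·(11) = 3437.

3437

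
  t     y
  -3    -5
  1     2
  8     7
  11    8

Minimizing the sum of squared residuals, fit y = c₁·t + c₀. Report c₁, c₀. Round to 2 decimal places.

c₁ = 0.90, c₀ = -0.81

With design matrix M, MᵀM = [[195, 17]; [17, 4]] and Mᵀy = [161, 12]ᵀ.
Eliminating c₀: 4·(row 1) − 17·(row 2) gives 491·c₁ = 4·161 − 17·12 = 440, so c₁ = 440/491.
Then c₀ = (12 − 17·(440/491))/4 = -397/491.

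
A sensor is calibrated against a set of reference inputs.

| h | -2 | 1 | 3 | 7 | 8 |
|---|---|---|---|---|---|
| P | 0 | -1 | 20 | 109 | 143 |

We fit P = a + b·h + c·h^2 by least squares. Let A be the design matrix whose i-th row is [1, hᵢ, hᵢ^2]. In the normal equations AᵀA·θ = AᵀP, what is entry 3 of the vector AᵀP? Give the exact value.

Entry 3 ↔ basis h^2, so (AᵀP)_{3} = Σᵢ (h^2)·Pᵢ = (4)·(0) + (1)·(-1) + (9)·(20) + (49)·(109) + (64)·(143) = 14672.

14672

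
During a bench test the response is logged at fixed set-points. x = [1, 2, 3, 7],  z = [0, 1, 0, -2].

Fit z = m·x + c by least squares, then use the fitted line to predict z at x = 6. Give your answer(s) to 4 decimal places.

Normal-equation sums: Σx·x = 63, Σx = 13, Σ1 = 4.
Right-hand side: Σx·z = -12, Σz = -1.
So MᵀM·[m, c]ᵀ = Mᵀz: [[63, 13]; [13, 4]]·[m, c]ᵀ = [-12, -1]ᵀ.
Eliminating c: 4·(row 1) − 13·(row 2) gives 83·m = 4·(-12) − 13·(-1) = -35, so m = -35/83.
Then c = ((-1) − 13·(-35/83))/4 = 93/83.
At x = 6: ẑ = (-35/83)·(6) + (93/83)·(1) = -117/83.

ẑ = -1.4096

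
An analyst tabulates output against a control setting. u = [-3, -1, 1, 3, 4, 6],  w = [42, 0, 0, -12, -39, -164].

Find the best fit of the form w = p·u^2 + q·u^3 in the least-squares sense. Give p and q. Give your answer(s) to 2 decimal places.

p = 1.63, q = -1.03

Normal-equation sums: Σu^2·u^2 = 1716, Σu^2·u^3 = 8800, Σu^3·u^3 = 52212.
For Aᵀw: Σu^2·w = -6258, Σu^3·w = -39378.
det = 1716·52212 − 8800² = 12155792.
p = ((-6258)·52212 − 8800·(-39378))/12155792 = 2472963/1519474; q = (1716·(-39378) − 8800·(-6258))/12155792 = -142071/138134.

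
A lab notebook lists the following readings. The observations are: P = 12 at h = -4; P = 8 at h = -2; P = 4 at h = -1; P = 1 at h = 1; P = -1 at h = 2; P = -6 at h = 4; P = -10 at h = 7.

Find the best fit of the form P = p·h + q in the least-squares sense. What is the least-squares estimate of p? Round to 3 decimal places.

Entries of MᵀM: Σh·h = 91, Σh = 7, Σ1 = 7.
Moment sums: Σh·P = -163, ΣP = 8.
Eliminating q: 7·(row 1) − 7·(row 2) gives 588·p = 7·(-163) − 7·8 = -1197, so p = -57/28.
Then q = (8 − 7·(-57/28))/7 = 89/28.

p = -2.036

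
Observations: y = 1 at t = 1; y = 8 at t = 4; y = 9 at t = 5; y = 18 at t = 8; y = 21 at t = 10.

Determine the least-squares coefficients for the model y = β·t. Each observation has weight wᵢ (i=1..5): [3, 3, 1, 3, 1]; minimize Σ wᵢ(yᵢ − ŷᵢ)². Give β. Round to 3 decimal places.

β = 2.136

From the data, Σwᵢ·t·t = 368.
For MᵀWy: Σwᵢ·t·y = 786.
Hence β = 786 / 368 ≈ 2.13587.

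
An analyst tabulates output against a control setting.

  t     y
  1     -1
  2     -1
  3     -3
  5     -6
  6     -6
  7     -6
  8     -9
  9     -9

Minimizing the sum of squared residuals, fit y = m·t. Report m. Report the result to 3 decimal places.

m = -1.015

With design matrix A, AᵀA = [[269]] and Aᵀy = [-273]ᵀ.
m = (-273)/269 = -1.01487.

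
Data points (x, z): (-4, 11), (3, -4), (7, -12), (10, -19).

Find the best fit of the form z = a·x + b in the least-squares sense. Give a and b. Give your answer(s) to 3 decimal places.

a = -2.127, b = 2.509

From the data, Σx·x = 174, Σx = 16, Σ1 = 4.
Right-hand side: Σx·z = -330, Σz = -24.
Normal equations: [[174, 16]; [16, 4]]·[a, b]ᵀ = [-330, -24]ᵀ.
Determinant 174·4 − 16² = 440.
a = ((-330)·4 − 16·(-24))/440 = -117/55; b = (174·(-24) − 16·(-330))/440 = 138/55.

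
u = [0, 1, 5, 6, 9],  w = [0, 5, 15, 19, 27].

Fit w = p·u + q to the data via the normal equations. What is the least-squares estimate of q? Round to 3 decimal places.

The normal equations are: 143·p + 21·q = 437;  21·p + 5·q = 66.
(Σu·u = 143, Σu = 21, Σ1 = 5, Σu·w = 437, Σw = 66.)
Eliminating q: 5·(row 1) − 21·(row 2) gives 274·p = 5·437 − 21·66 = 799, so p = 799/274.
Then q = (66 − 21·(799/274))/5 = 261/274.

q = 0.953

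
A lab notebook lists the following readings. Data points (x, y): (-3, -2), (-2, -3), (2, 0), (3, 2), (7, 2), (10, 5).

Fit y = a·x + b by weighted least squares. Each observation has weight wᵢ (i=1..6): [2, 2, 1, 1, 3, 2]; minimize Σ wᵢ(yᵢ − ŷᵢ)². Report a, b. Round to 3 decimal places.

From the data, Σwᵢ·x·x = 386, Σwᵢ·x = 36, Σwᵢ·1 = 11.
For AᵀWy: Σwᵢ·x·y = 172, Σwᵢ·y = 8.
Determinant 386·11 − 36² = 2950.
a = (172·11 − 36·8)/2950 = 802/1475; b = (386·8 − 36·172)/2950 = -1552/1475.

a = 0.544, b = -1.052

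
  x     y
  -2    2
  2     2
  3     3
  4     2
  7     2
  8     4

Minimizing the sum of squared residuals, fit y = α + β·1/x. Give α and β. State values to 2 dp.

α = 2.46, β = 0.27

Normal-equation sums: Σ1 = 6, Σ1/x = 143/168, Σ1/x·1/x = 20029/28224.
And Σy = 15, Σ1/x·y = 16/7.
AᵀA·[α, β]ᵀ = Aᵀy becomes [[6, 143/168]; [143/168, 20029/28224]]·[α, β]ᵀ = [15, 16/7]ᵀ.
Δ = 6·(20029/28224) − (143/168)² = 99725/28224.
α = (15·(20029/28224) − (143/168)·(16/7))/(99725/28224) = 245523/99725; β = (6·(16/7) − (143/168)·15)/(99725/28224) = 26712/99725.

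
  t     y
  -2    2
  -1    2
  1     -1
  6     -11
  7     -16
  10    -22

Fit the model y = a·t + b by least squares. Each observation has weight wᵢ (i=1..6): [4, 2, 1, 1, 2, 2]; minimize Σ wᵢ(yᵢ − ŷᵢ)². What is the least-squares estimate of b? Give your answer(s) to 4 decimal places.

Normal-equation sums: Σwᵢ·t·t = 353, Σwᵢ·t = 31, Σwᵢ·1 = 12.
Right-hand side: Σwᵢ·t·y = -751, Σwᵢ·y = -76.
Normal equations: [[353, 31]; [31, 12]]·[a, b]ᵀ = [-751, -76]ᵀ.
Eliminating b: 12·(row 1) − 31·(row 2) gives 3275·a = 12·(-751) − 31·(-76) = -6656, so a = -6656/3275.
Then b = ((-76) − 31·(-6656/3275))/12 = -3547/3275.

b = -1.0831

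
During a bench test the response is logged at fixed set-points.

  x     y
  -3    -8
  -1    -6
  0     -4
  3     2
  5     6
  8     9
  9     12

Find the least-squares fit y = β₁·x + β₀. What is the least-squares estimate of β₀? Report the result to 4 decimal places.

β₀ = -3.5000

Compute the Gram sums: Σx·x = 189, Σx = 21, Σ1 = 7.
Right-hand side: Σx·y = 246, Σy = 11.
Δ = 189·7 − 21² = 882.
β₁ = (246·7 − 21·11)/882 = 71/42; β₀ = (189·11 − 21·246)/882 = -7/2.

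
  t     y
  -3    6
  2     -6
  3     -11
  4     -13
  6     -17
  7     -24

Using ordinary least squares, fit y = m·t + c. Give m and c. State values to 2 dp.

m = -2.85, c = -1.80

MᵀM·[m, c]ᵀ = Mᵀy reads: 123·m + 19·c = -385;  19·m + 6·c = -65.
(Σt·t = 123, Σt = 19, Σ1 = 6, Σt·y = -385, Σy = -65.)
det = 123·6 − 19² = 377.
m = ((-385)·6 − 19·(-65))/377 = -1075/377; c = (123·(-65) − 19·(-385))/377 = -680/377.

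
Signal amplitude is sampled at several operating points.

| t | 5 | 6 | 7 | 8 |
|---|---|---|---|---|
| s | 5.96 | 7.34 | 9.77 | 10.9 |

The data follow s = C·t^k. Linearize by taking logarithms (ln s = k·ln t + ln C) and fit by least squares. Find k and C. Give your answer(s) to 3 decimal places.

k = 1.343, C = 0.682

Linearized form: ln s = k·ln t + ln C. From the 4 transformed points,
Σln t = 7.4265, Σ(ln t)² = 13.9113, Σln s = 8.4465, Σln t·ln s = 15.8472.
Normal system: [[13.9113, 7.4265]; [7.4265, 4]]·[k, ln C]ᵀ = [15.8472, 8.4465]ᵀ.
Slope k = (n·Σln t·ln s − Σln t·Σln s)/(n·Σ(ln t)² − (Σln t)²) = (4·15.8472 − 7.4265·8.4465)/0.4917 = 1.34319; ln C = (Σln s − k·Σln t)/n = -0.38220, so C = exp(-0.38220) = 0.68236.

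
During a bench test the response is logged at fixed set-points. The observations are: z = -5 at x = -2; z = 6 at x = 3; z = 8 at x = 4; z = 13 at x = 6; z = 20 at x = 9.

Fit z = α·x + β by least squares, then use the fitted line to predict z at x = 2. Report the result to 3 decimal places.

The normal equations are: 146·α + 20·β = 318;  20·α + 5·β = 42.
Eliminating β: 5·(row 1) − 20·(row 2) gives 330·α = 5·318 − 20·42 = 750, so α = 25/11.
Then β = (42 − 20·(25/11))/5 = -38/55.
At x = 2: ẑ = (25/11)·(2) + (-38/55)·(1) = 212/55.

ẑ = 3.855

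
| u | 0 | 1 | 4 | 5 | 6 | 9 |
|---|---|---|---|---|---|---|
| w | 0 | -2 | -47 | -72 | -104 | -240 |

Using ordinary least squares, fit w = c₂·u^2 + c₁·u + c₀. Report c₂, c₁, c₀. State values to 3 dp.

Sums needed: Σu^2·u^2 = 8739, Σu^2·u = 1135, Σu^2 = 159, Σu·u = 159, Σu = 25, Σ1 = 6.
For Aᵀw: Σu^2·w = -25738, Σu·w = -3334, Σw = -465.
Inverting the 3×3 Gram matrix, [c₂, c₁, c₀]ᵀ = [-4639/1524, 387/508, -7/762]ᵀ.

c₂ = -3.044, c₁ = 0.762, c₀ = -0.009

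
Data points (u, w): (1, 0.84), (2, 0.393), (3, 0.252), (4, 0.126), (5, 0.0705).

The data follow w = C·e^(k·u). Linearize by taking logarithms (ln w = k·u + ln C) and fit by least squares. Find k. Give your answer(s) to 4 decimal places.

k = -0.6093

With ln wᵢ as the transformed response and uᵢ as the regressor:
XᵀX = [[55.0000, 15.0000]; [15.0000, 5]], rhs = [-27.7238, -7.2102]ᵀ  (here Σu = 15.0000, Σ(u)² = 55.0000, Σln w = -7.2102, Σu·ln w = -27.7238).
Slope k = (n·Σu·ln w − Σu·Σln w)/(n·Σ(u)² − (Σu)²) = (5·-27.7238 − 15.0000·-7.2102)/50.0000 = -0.60931; ln C = (Σln w − k·Σu)/n = 0.38588.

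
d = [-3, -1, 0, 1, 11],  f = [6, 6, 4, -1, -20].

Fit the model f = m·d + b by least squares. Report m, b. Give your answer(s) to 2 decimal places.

From the data, Σd·d = 132, Σd = 8, Σ1 = 5.
And Σd·f = -245, Σf = -5.
So AᵀA·[m, b]ᵀ = Aᵀf: [[132, 8]; [8, 5]]·[m, b]ᵀ = [-245, -5]ᵀ.
Determinant 132·5 − 8² = 596.
m = ((-245)·5 − 8·(-5))/596 = -1185/596; b = (132·(-5) − 8·(-245))/596 = 325/149.

m = -1.99, b = 2.18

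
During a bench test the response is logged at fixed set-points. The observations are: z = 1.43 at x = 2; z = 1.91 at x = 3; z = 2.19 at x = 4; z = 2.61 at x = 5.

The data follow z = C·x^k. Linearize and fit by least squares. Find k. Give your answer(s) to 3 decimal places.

k = 0.640

Linearized form: ln z = k·ln x + ln C. From the 4 transformed points,
Over the data: Σln x = 4.7875, Σ(ln x)² = 6.1995, Σln z = 2.7480, Σln x·ln z = 3.5896.
Normal system: [[6.1995, 4.7875]; [4.7875, 4]]·[k, ln C]ᵀ = [3.5896, 2.7480]ᵀ.
Solving (det = 1.8779): k = 0.64012, ln C = -0.07914.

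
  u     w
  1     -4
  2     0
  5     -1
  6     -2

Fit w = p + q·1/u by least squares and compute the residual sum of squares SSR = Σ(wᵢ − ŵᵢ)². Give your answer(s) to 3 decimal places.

SSR = 5.158

Forming AᵀA = [[4, 28/15]; [28/15, 593/450]] and Aᵀw = [-7, -68/15]ᵀ gives AᵀA·[p, q]ᵀ = Aᵀw.
Determinant 4·(593/450) − (28/15)² = 134/75.
p = ((-7)·(593/450) − (28/15)·(-68/15))/(134/75) = -343/804; q = (4·(-68/15) − (28/15)·(-7))/(134/75) = -190/67.
Residuals: -593/804, 1483/804, -5/804, -295/268; SSR = 4147/804.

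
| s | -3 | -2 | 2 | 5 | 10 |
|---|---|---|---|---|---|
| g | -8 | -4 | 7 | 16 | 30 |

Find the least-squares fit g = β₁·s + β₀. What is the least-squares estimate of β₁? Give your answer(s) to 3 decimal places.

Sums needed: Σs·s = 142, Σs = 12, Σ1 = 5.
And Σs·g = 426, Σg = 41.
AᵀA·[β₁, β₀]ᵀ = Aᵀg becomes [[142, 12]; [12, 5]]·[β₁, β₀]ᵀ = [426, 41]ᵀ.
Determinant 142·5 − 12² = 566.
β₁ = (426·5 − 12·41)/566 = 819/283; β₀ = (142·41 − 12·426)/566 = 355/283.

β₁ = 2.894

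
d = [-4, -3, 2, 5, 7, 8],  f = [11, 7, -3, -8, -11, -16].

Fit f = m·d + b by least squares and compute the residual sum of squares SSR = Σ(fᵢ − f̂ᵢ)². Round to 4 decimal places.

Entries of MᵀM: Σd·d = 167, Σd = 15, Σ1 = 6.
Right-hand side: Σd·f = -316, Σf = -20.
So MᵀM·[m, b]ᵀ = Mᵀf: [[167, 15]; [15, 6]]·[m, b]ᵀ = [-316, -20]ᵀ.
Eliminating b: 6·(row 1) − 15·(row 2) gives 777·m = 6·(-316) − 15·(-20) = -1596, so m = -76/37.
Then b = ((-20) − 15·(-76/37))/6 = 200/111.
Residuals: 109/111, -107/111, -77/111, 52/111, 175/111, -152/111; SSR = 772/111.

SSR = 6.9550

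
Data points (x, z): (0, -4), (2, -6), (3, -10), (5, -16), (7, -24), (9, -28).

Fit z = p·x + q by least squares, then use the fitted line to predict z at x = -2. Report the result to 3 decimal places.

ẑ = 3.723

Entries of AᵀA: Σx·x = 168, Σx = 26, Σ1 = 6.
And Σx·z = -542, Σz = -88.
det = 168·6 − 26² = 332.
p = ((-542)·6 − 26·(-88))/332 = -241/83; q = (168·(-88) − 26·(-542))/332 = -173/83.
At x = -2: ẑ = (-241/83)·(-2) + (-173/83)·(1) = 309/83.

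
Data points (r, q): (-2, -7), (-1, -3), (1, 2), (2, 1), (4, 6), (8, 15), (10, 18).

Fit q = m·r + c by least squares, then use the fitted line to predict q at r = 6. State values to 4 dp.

The normal equations are: 190·m + 22·c = 345;  22·m + 7·c = 32.
(Σr·r = 190, Σr = 22, Σ1 = 7, Σr·q = 345, Σq = 32.)
det = 190·7 − 22² = 846.
m = (345·7 − 22·32)/846 = 1711/846; c = (190·32 − 22·345)/846 = -755/423.
At r = 6: q̂ = (1711/846)·(6) + (-755/423)·(1) = 4378/423.

q̂ = 10.3499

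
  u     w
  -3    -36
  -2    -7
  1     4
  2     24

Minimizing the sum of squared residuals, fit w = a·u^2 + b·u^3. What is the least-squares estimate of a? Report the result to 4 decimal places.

AᵀA·[a, b]ᵀ = Aᵀw reads: 114·a + (-242)·b = -252;  (-242)·a + 858·b = 1224.
det = 114·858 − (-242)² = 39248.
a = ((-252)·858 − (-242)·1224)/39248 = 909/446; b = (114·1224 − (-242)·(-252))/39248 = 9819/4906.

a = 2.0381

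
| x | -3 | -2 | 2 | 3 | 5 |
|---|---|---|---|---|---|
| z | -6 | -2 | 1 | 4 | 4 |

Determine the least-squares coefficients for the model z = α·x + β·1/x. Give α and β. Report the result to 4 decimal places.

α = 1.0465, β = 0.5262

From the data, Σx·x = 51, Σx·1/x = 5, Σ1/x·1/x = 343/450.
Right-hand side: Σx·z = 56, Σ1/x·z = 169/30.
Eliminating β: (343/450)·(row 1) − 5·(row 2) gives (2081/150)·α = (343/450)·56 − 5·(169/30) = 6533/450, so α = 6533/6243.
Then β = ((169/30) − 5·(6533/6243))/(343/450) = 1095/2081.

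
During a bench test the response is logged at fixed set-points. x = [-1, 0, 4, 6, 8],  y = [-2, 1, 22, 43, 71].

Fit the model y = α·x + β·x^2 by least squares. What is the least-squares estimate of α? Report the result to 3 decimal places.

α = 2.237

Setting ∂/∂α … = 0 gives: 117·α + 791·β = 916;  791·α + 5649·β = 6442.
(Σx·x = 117, Σx·x^2 = 791, Σx^2·x^2 = 5649, Σx·y = 916, Σx^2·y = 6442.)
Eliminating β: 5649·(row 1) − 791·(row 2) gives 35252·α = 5649·916 − 791·6442 = 78862, so α = 5633/2518.
Then β = (6442 − 791·(5633/2518))/5649 = 14579/17626.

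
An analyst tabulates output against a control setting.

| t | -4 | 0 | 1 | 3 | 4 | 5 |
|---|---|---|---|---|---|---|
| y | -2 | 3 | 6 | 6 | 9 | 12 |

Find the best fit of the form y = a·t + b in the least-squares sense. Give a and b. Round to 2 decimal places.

a = 1.44, b = 3.51

Entries of MᵀM: Σt·t = 67, Σt = 9, Σ1 = 6.
Right-hand side: Σt·y = 128, Σy = 34.
MᵀM·[a, b]ᵀ = Mᵀy becomes [[67, 9]; [9, 6]]·[a, b]ᵀ = [128, 34]ᵀ.
Δ = 67·6 − 9² = 321.
a = (128·6 − 9·34)/321 = 154/107; b = (67·34 − 9·128)/321 = 1126/321.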